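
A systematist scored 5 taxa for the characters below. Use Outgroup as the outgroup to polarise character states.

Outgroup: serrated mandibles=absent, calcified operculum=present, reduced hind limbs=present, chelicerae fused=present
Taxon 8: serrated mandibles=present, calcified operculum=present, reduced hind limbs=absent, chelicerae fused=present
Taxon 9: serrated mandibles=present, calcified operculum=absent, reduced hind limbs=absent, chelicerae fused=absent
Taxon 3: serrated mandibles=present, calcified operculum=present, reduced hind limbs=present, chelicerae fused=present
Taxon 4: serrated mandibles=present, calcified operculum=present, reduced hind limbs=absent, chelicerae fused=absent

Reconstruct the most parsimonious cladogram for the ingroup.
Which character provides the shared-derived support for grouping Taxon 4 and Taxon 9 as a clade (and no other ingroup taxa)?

Character polarity is set by the outgroup: the derived state is whichever differs from the outgroup's state, so for calcified operculum, reduced hind limbs, chelicerae fused the derived state is 'absent', and for the remaining characters it is 'present'.
serrated mandibles (derived state 'present') is shared by all ingroup taxa — unites the whole ingroup.
calcified operculum (derived state 'absent') is unique to Taxon 9 (autapomorphy; uninformative for grouping).
Only Taxon 4, Taxon 8, and Taxon 9 show the derived state 'absent' for reduced hind limbs, supporting them as a clade.
Only Taxon 4 and Taxon 9 show the derived state 'absent' for chelicerae fused, supporting them as a clade.
Most parsimonious ingroup topology: ((Taxon 8,(Taxon 9,Taxon 4)),Taxon 3).
The clade {Taxon 4, Taxon 9} is supported by chelicerae fused: its derived state 'absent' occurs in exactly those taxa and in no other taxon (including the outgroup).

chelicerae fused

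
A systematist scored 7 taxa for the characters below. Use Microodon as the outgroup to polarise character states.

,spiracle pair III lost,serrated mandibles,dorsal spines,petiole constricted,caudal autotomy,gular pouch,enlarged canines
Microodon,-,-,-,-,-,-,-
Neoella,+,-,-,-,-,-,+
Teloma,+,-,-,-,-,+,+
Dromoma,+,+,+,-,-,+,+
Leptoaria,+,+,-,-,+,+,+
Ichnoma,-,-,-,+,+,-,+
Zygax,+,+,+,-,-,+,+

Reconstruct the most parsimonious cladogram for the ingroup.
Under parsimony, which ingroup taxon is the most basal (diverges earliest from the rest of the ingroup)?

The outgroup has state '-' for every character, so '+' is the derived state throughout.
spiracle pair III lost: derived state '+' in Dromoma, Leptoaria, Neoella, Teloma, and Zygax only — synapomorphy for {Dromoma, Leptoaria, Neoella, Teloma, Zygax}.
serrated mandibles (derived state '+') is shared by Dromoma, Leptoaria, and Zygax — a synapomorphy uniting that clade.
Only Dromoma and Zygax show the derived state '+' for dorsal spines, supporting them as a clade.
petiole constricted (derived state '+') is unique to Ichnoma (autapomorphy; uninformative for grouping).
caudal autotomy (state '+') occurs in Ichnoma and Leptoaria but conflicts with the nesting implied by the other characters — most parsimoniously interpreted as homoplasy.
Only Dromoma, Leptoaria, Teloma, and Zygax show the derived state '+' for gular pouch, supporting them as a clade.
All ingroup taxa share the derived state '+' for enlarged canines; it defines the ingroup but does not resolve relationships within it.
Most parsimonious ingroup topology: ((Neoella,(Teloma,((Dromoma,Zygax),Leptoaria))),Ichnoma).
Ichnoma is sister to the clade containing all other ingroup taxa, so it is the earliest-diverging (most basal) ingroup lineage.

Ichnoma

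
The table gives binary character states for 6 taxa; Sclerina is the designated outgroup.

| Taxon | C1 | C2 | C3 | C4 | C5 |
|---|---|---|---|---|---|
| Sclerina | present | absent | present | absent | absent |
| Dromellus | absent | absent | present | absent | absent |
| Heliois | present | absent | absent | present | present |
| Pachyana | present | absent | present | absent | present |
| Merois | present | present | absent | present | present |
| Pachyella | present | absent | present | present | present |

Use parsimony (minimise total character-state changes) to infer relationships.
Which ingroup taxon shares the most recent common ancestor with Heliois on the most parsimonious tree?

Merois

Character polarity is set by the outgroup: the derived state is whichever differs from the outgroup's state, so for C1, C3 the derived state is 'absent', and for the remaining characters it is 'present'.
C1 (derived state 'absent') is unique to Dromellus (autapomorphy; uninformative for grouping).
C2 (derived state 'present') is unique to Merois (autapomorphy; uninformative for grouping).
Only Heliois and Merois show the derived state 'absent' for C3, supporting them as a clade.
C4: derived state 'present' in Heliois, Merois, and Pachyella only — synapomorphy for {Heliois, Merois, Pachyella}.
Only Heliois, Merois, Pachyana, and Pachyella show the derived state 'present' for C5, supporting them as a clade.
Most parsimonious ingroup topology: (Dromellus,(((Heliois,Merois),Pachyella),Pachyana)).
Heliois and Merois form a cherry on this tree, so they are sister taxa.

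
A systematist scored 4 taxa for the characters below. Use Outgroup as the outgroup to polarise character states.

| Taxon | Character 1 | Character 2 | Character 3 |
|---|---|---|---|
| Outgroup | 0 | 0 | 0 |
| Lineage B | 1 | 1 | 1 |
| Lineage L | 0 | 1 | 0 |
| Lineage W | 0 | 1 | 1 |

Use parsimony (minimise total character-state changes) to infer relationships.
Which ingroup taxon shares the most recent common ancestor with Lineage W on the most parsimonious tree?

The outgroup has state '0' for every character, so '1' is the derived state throughout.
Character 1 (derived state '1') is unique to Lineage B (autapomorphy; uninformative for grouping).
Character 2 (derived state '1') is shared by all ingroup taxa — unites the whole ingroup.
Character 3: derived state '1' in Lineage B and Lineage W only — synapomorphy for {Lineage B, Lineage W}.
Most parsimonious ingroup topology: ((Lineage B,Lineage W),Lineage L).
Lineage W and Lineage B form a cherry on this tree, so they are sister taxa.

Lineage B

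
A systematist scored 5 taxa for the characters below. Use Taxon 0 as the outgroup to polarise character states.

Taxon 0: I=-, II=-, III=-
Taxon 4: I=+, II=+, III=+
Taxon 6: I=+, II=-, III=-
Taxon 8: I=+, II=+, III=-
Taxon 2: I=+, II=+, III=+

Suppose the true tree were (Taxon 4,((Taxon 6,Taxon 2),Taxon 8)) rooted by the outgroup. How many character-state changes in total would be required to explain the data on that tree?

5

Map each character onto (Taxon 4,((Taxon 6,Taxon 2),Taxon 8)) (rooted by Taxon 0) and count the minimum state changes it requires (Fitch parsimony):
I: 1; II: 2; III: 2.
Total tree length = 5.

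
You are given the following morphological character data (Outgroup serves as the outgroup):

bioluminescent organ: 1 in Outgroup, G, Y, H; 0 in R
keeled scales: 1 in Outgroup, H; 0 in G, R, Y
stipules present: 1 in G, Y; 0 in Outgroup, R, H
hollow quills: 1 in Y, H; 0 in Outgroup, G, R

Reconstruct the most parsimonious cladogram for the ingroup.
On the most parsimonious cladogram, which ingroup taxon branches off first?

H

Character polarity is set by the outgroup: the derived state is whichever differs from the outgroup's state, so for bioluminescent organ, keeled scales the derived state is '0', and for the remaining characters it is '1'.
bioluminescent organ: derived state '0' in R only — an autapomorphy, so it tells us nothing about relationships among taxa.
keeled scales (derived state '0') is shared by G, R, and Y — a synapomorphy uniting that clade.
Only G and Y show the derived state '1' for stipules present, supporting them as a clade.
hollow quills (state '1') occurs in H and Y but conflicts with the nesting implied by the other characters — most parsimoniously interpreted as homoplasy.
Most parsimonious ingroup topology: (((G,Y),R),H).
H is sister to the clade containing all other ingroup taxa, so it is the earliest-diverging (most basal) ingroup lineage.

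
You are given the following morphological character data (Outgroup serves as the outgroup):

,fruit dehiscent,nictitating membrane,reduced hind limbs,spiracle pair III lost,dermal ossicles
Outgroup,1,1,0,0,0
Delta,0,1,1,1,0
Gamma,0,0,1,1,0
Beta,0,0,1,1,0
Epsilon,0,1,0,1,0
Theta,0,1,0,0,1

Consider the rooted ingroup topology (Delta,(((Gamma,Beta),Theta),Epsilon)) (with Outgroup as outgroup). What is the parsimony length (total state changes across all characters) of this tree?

7

Map each character onto (Delta,(((Gamma,Beta),Theta),Epsilon)) (rooted by Outgroup) and count the minimum state changes it requires (Fitch parsimony):
fruit dehiscent: 1; nictitating membrane: 1; reduced hind limbs: 2; spiracle pair III lost: 2; dermal ossicles: 1.
Total tree length = 7.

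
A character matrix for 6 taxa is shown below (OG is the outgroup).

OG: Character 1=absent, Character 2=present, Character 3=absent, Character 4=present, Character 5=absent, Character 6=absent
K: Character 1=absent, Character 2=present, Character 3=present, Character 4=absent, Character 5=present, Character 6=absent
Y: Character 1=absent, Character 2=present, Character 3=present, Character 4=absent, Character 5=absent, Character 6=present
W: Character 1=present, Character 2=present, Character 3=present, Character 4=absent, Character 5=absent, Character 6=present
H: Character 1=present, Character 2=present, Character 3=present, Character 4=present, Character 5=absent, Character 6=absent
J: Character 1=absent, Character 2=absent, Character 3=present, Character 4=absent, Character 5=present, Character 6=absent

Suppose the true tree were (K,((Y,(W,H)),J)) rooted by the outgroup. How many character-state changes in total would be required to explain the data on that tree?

9

Map each character onto (K,((Y,(W,H)),J)) (rooted by OG) and count the minimum state changes it requires (Fitch parsimony):
Character 1: 1; Character 2: 1; Character 3: 1; Character 4: 2; Character 5: 2; Character 6: 2.
Total tree length = 9.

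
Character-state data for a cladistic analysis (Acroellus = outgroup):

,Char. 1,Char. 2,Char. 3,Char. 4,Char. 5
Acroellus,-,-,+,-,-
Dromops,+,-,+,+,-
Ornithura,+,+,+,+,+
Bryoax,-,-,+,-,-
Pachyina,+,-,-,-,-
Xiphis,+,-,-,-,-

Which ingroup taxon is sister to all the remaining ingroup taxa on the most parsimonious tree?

Character polarity is set by the outgroup: the derived state is whichever differs from the outgroup's state, so for Char. 3 the derived state is '-', and for the remaining characters it is '+'.
Char. 1: derived state '+' in Dromops, Ornithura, Pachyina, and Xiphis only — synapomorphy for {Dromops, Ornithura, Pachyina, Xiphis}.
Char. 2 (derived state '+') is unique to Ornithura (autapomorphy; uninformative for grouping).
Only Pachyina and Xiphis show the derived state '-' for Char. 3, supporting them as a clade.
Only Dromops and Ornithura show the derived state '+' for Char. 4, supporting them as a clade.
Char. 5 (derived state '+') is unique to Ornithura (autapomorphy; uninformative for grouping).
Most parsimonious ingroup topology: (((Dromops,Ornithura),(Pachyina,Xiphis)),Bryoax).
Bryoax is sister to the clade containing all other ingroup taxa, so it is the earliest-diverging (most basal) ingroup lineage.

Bryoax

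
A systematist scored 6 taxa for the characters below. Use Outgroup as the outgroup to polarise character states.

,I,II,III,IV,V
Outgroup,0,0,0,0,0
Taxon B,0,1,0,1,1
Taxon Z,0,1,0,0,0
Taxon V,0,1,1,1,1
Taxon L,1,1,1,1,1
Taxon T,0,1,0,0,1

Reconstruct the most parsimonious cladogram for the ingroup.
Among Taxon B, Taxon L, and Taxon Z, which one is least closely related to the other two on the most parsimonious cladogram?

The outgroup has state '0' for every character, so '1' is the derived state throughout.
I: derived state '1' in Taxon L only — an autapomorphy, so it tells us nothing about relationships among taxa.
II (derived state '1') is shared by all ingroup taxa — unites the whole ingroup.
III (derived state '1') is shared by Taxon L and Taxon V — a synapomorphy uniting that clade.
Only Taxon B, Taxon L, and Taxon V show the derived state '1' for IV, supporting them as a clade.
V: derived state '1' in Taxon B, Taxon L, Taxon T, and Taxon V only — synapomorphy for {Taxon B, Taxon L, Taxon T, Taxon V}.
Most parsimonious ingroup topology: (((Taxon B,(Taxon V,Taxon L)),Taxon T),Taxon Z).
Taxon L and Taxon B share a more recent common ancestor with each other than either does with Taxon Z, so Taxon Z is the least closely related of the three.

Taxon Z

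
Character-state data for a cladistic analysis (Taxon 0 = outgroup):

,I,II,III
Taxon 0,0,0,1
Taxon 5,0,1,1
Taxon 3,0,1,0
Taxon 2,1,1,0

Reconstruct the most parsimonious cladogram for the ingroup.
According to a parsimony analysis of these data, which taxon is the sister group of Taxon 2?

Character polarity is set by the outgroup: the derived state is whichever differs from the outgroup's state, so for III the derived state is '0', and for the remaining characters it is '1'.
I: derived state '1' in Taxon 2 only — an autapomorphy, so it tells us nothing about relationships among taxa.
II (derived state '1') is shared by all ingroup taxa — unites the whole ingroup.
III: derived state '0' in Taxon 2 and Taxon 3 only — synapomorphy for {Taxon 2, Taxon 3}.
Most parsimonious ingroup topology: (Taxon 5,(Taxon 3,Taxon 2)).
Taxon 2 and Taxon 3 form a cherry on this tree, so they are sister taxa.

Taxon 3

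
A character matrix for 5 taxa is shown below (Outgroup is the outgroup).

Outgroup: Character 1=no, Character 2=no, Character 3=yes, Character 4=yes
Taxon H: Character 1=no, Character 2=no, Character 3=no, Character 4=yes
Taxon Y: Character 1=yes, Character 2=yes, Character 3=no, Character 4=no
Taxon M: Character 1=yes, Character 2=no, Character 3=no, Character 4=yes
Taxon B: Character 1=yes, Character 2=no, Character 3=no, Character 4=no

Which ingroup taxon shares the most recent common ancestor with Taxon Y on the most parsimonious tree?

Character polarity is set by the outgroup: the derived state is whichever differs from the outgroup's state, so for Character 3, Character 4 the derived state is 'no', and for the remaining characters it is 'yes'.
Character 1: derived state 'yes' in Taxon B, Taxon M, and Taxon Y only — synapomorphy for {Taxon B, Taxon M, Taxon Y}.
Character 2: derived state 'yes' in Taxon Y only — an autapomorphy, so it tells us nothing about relationships among taxa.
Character 3 (derived state 'no') is shared by all ingroup taxa — unites the whole ingroup.
Only Taxon B and Taxon Y show the derived state 'no' for Character 4, supporting them as a clade.
Most parsimonious ingroup topology: (Taxon H,((Taxon Y,Taxon B),Taxon M)).
Taxon Y and Taxon B form a cherry on this tree, so they are sister taxa.

Taxon B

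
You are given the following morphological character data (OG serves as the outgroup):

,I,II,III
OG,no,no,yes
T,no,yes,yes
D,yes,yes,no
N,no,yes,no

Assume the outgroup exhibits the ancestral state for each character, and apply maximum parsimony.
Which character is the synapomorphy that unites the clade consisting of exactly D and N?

Character polarity is set by the outgroup: the derived state is whichever differs from the outgroup's state, so for III the derived state is 'no', and for the remaining characters it is 'yes'.
I: derived state 'yes' in D only — an autapomorphy, so it tells us nothing about relationships among taxa.
II (derived state 'yes') is shared by all ingroup taxa — unites the whole ingroup.
III: derived state 'no' in D and N only — synapomorphy for {D, N}.
Most parsimonious ingroup topology: (T,(D,N)).
The clade {D, N} is supported by III: its derived state 'no' occurs in exactly those taxa and in no other taxon (including the outgroup).

III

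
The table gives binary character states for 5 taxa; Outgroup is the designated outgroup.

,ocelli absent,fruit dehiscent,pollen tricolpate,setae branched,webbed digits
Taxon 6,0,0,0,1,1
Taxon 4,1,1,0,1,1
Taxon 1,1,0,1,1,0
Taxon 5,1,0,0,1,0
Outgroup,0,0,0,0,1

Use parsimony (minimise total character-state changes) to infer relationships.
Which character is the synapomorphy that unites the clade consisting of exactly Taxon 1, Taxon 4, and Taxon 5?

Character polarity is set by the outgroup: the derived state is whichever differs from the outgroup's state, so for webbed digits the derived state is '0', and for the remaining characters it is '1'.
Only Taxon 1, Taxon 4, and Taxon 5 show the derived state '1' for ocelli absent, supporting them as a clade.
fruit dehiscent (derived state '1') is unique to Taxon 4 (autapomorphy; uninformative for grouping).
pollen tricolpate: derived state '1' in Taxon 1 only — an autapomorphy, so it tells us nothing about relationships among taxa.
setae branched (derived state '1') is shared by all ingroup taxa — unites the whole ingroup.
webbed digits (derived state '0') is shared by Taxon 1 and Taxon 5 — a synapomorphy uniting that clade.
Most parsimonious ingroup topology: ((Taxon 4,(Taxon 5,Taxon 1)),Taxon 6).
The clade {Taxon 1, Taxon 4, Taxon 5} is supported by ocelli absent: its derived state '1' occurs in exactly those taxa and in no other taxon (including the outgroup).

ocelli absent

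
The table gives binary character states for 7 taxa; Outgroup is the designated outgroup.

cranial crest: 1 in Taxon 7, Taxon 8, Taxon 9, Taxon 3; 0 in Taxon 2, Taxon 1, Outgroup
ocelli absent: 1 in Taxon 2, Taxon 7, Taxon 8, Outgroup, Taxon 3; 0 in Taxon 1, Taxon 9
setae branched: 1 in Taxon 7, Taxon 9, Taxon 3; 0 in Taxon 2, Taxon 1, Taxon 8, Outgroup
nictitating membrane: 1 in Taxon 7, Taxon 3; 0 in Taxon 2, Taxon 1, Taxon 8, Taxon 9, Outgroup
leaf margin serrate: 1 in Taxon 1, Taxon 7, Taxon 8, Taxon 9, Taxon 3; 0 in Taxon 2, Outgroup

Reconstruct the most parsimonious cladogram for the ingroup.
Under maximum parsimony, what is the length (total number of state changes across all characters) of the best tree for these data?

6

Character polarity is set by the outgroup: the derived state is whichever differs from the outgroup's state, so for ocelli absent the derived state is '0', and for the remaining characters it is '1'.
cranial crest: derived state '1' in Taxon 3, Taxon 7, Taxon 8, and Taxon 9 only — synapomorphy for {Taxon 3, Taxon 7, Taxon 8, Taxon 9}.
ocelli absent (state '0') occurs in Taxon 1 and Taxon 9 but conflicts with the nesting implied by the other characters — most parsimoniously interpreted as homoplasy.
Only Taxon 3, Taxon 7, and Taxon 9 show the derived state '1' for setae branched, supporting them as a clade.
nictitating membrane (derived state '1') is shared by Taxon 3 and Taxon 7 — a synapomorphy uniting that clade.
leaf margin serrate: derived state '1' in Taxon 1, Taxon 3, Taxon 7, Taxon 8, and Taxon 9 only — synapomorphy for {Taxon 1, Taxon 3, Taxon 7, Taxon 8, Taxon 9}.
Most parsimonious ingroup topology: (Taxon 2,((Taxon 8,(Taxon 9,(Taxon 7,Taxon 3))),Taxon 1)).
Changes per character on this tree: cranial crest: 1; ocelli absent: 2; setae branched: 1; nictitating membrane: 1; leaf margin serrate: 1.
Total = 6.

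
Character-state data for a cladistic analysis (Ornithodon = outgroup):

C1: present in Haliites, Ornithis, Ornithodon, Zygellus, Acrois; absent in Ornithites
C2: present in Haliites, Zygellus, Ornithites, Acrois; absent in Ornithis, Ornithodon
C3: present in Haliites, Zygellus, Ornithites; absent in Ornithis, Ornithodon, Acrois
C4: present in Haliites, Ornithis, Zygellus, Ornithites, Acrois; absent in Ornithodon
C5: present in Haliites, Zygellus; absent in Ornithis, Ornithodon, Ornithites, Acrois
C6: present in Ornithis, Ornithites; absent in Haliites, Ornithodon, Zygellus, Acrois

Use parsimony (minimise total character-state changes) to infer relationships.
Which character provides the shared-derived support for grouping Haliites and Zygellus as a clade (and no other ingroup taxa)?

Character polarity is set by the outgroup: the derived state is whichever differs from the outgroup's state, so for C1 the derived state is 'absent', and for the remaining characters it is 'present'.
C1: derived state 'absent' in Ornithites only — an autapomorphy, so it tells us nothing about relationships among taxa.
C2 (derived state 'present') is shared by Acrois, Haliites, Ornithites, and Zygellus — a synapomorphy uniting that clade.
Only Haliites, Ornithites, and Zygellus show the derived state 'present' for C3, supporting them as a clade.
C4 (derived state 'present') is shared by all ingroup taxa — unites the whole ingroup.
C5: derived state 'present' in Haliites and Zygellus only — synapomorphy for {Haliites, Zygellus}.
C6 (state 'present') occurs in Ornithis and Ornithites but conflicts with the nesting implied by the other characters — most parsimoniously interpreted as homoplasy.
Most parsimonious ingroup topology: ((((Haliites,Zygellus),Ornithites),Acrois),Ornithis).
The clade {Haliites, Zygellus} is supported by C5: its derived state 'present' occurs in exactly those taxa and in no other taxon (including the outgroup).

C5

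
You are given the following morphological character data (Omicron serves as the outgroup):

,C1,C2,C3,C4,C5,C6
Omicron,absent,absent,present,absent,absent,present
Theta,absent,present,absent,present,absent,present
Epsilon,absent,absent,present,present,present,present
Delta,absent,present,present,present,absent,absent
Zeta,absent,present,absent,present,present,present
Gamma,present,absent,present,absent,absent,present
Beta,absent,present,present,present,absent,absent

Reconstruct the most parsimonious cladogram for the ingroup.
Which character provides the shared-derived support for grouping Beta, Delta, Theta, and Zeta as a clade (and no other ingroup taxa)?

C2

Character polarity is set by the outgroup: the derived state is whichever differs from the outgroup's state, so for C3, C6 the derived state is 'absent', and for the remaining characters it is 'present'.
C1: derived state 'present' in Gamma only — an autapomorphy, so it tells us nothing about relationships among taxa.
C2 (derived state 'present') is shared by Beta, Delta, Theta, and Zeta — a synapomorphy uniting that clade.
Only Theta and Zeta show the derived state 'absent' for C3, supporting them as a clade.
C4: derived state 'present' in Beta, Delta, Epsilon, Theta, and Zeta only — synapomorphy for {Beta, Delta, Epsilon, Theta, Zeta}.
C5 groups Epsilon and Zeta, which is incompatible with the clades supported by the remaining characters; treating it as convergent (homoplasy) costs fewer steps than any alternative tree.
C6: derived state 'absent' in Beta and Delta only — synapomorphy for {Beta, Delta}.
Most parsimonious ingroup topology: ((((Theta,Zeta),(Delta,Beta)),Epsilon),Gamma).
The clade {Beta, Delta, Theta, Zeta} is supported by C2: its derived state 'present' occurs in exactly those taxa and in no other taxon (including the outgroup).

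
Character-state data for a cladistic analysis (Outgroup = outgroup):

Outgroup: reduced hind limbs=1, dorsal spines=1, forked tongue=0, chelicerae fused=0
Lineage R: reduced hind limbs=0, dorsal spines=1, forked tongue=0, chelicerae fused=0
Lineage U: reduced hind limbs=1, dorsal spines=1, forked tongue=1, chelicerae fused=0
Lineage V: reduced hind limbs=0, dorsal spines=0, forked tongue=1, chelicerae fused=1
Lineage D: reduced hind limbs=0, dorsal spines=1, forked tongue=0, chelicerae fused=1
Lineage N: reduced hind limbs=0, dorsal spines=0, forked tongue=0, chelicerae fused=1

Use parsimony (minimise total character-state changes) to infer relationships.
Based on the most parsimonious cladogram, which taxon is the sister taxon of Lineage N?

Character polarity is set by the outgroup: the derived state is whichever differs from the outgroup's state, so for reduced hind limbs, dorsal spines the derived state is '0', and for the remaining characters it is '1'.
Only Lineage D, Lineage N, Lineage R, and Lineage V show the derived state '0' for reduced hind limbs, supporting them as a clade.
dorsal spines: derived state '0' in Lineage N and Lineage V only — synapomorphy for {Lineage N, Lineage V}.
forked tongue groups Lineage U and Lineage V, which is incompatible with the clades supported by the remaining characters; treating it as convergent (homoplasy) costs fewer steps than any alternative tree.
chelicerae fused: derived state '1' in Lineage D, Lineage N, and Lineage V only — synapomorphy for {Lineage D, Lineage N, Lineage V}.
Most parsimonious ingroup topology: ((Lineage R,((Lineage V,Lineage N),Lineage D)),Lineage U).
Lineage N and Lineage V form a cherry on this tree, so they are sister taxa.

Lineage V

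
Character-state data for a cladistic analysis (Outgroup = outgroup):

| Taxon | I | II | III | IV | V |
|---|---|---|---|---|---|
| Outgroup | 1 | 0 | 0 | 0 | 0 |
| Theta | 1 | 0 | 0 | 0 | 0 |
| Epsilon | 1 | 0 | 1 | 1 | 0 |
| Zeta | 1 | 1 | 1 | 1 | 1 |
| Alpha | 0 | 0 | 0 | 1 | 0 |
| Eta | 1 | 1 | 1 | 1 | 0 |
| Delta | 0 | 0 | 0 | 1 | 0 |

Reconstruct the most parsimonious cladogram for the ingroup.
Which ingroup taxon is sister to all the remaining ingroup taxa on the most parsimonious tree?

Character polarity is set by the outgroup: the derived state is whichever differs from the outgroup's state, so for I the derived state is '0', and for the remaining characters it is '1'.
Only Alpha and Delta show the derived state '0' for I, supporting them as a clade.
Only Eta and Zeta show the derived state '1' for II, supporting them as a clade.
III: derived state '1' in Epsilon, Eta, and Zeta only — synapomorphy for {Epsilon, Eta, Zeta}.
Only Alpha, Delta, Epsilon, Eta, and Zeta show the derived state '1' for IV, supporting them as a clade.
V: derived state '1' in Zeta only — an autapomorphy, so it tells us nothing about relationships among taxa.
Most parsimonious ingroup topology: (Theta,((Epsilon,(Zeta,Eta)),(Alpha,Delta))).
Theta is sister to the clade containing all other ingroup taxa, so it is the earliest-diverging (most basal) ingroup lineage.

Theta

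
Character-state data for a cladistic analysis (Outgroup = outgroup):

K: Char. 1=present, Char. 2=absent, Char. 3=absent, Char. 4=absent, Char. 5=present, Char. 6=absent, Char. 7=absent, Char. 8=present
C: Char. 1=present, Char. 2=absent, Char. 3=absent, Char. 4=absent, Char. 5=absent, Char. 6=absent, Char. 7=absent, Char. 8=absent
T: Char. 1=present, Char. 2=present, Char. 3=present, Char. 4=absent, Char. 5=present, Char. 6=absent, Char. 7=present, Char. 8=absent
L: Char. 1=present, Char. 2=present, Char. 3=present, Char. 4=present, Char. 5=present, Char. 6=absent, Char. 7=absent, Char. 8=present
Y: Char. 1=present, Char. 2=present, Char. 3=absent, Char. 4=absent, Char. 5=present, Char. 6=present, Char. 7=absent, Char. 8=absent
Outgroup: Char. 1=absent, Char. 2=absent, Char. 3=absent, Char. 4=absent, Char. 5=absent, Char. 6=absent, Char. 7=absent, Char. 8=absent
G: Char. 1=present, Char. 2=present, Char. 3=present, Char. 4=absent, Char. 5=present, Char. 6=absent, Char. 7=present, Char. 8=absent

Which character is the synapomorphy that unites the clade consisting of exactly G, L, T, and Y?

Char. 2

The outgroup has state 'absent' for every character, so 'present' is the derived state throughout.
All ingroup taxa share the derived state 'present' for Char. 1; it defines the ingroup but does not resolve relationships within it.
Char. 2 (derived state 'present') is shared by G, L, T, and Y — a synapomorphy uniting that clade.
Char. 3: derived state 'present' in G, L, and T only — synapomorphy for {G, L, T}.
Char. 4: derived state 'present' in L only — an autapomorphy, so it tells us nothing about relationships among taxa.
Char. 5 (derived state 'present') is shared by G, K, L, T, and Y — a synapomorphy uniting that clade.
Char. 6 (derived state 'present') is unique to Y (autapomorphy; uninformative for grouping).
Char. 7 (derived state 'present') is shared by G and T — a synapomorphy uniting that clade.
Char. 8 groups K and L, which is incompatible with the clades supported by the remaining characters; treating it as convergent (homoplasy) costs fewer steps than any alternative tree.
Most parsimonious ingroup topology: (((((G,T),L),Y),K),C).
The clade {G, L, T, Y} is supported by Char. 2: its derived state 'present' occurs in exactly those taxa and in no other taxon (including the outgroup).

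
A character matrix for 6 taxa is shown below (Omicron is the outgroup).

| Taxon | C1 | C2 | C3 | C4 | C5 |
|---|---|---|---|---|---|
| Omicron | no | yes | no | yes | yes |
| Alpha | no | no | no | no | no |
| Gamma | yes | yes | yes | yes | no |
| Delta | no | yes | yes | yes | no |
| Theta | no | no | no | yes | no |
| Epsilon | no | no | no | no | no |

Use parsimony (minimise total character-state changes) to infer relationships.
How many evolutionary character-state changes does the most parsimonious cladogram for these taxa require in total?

5

Character polarity is set by the outgroup: the derived state is whichever differs from the outgroup's state, so for C2, C4, C5 the derived state is 'no', and for the remaining characters it is 'yes'.
C1: derived state 'yes' in Gamma only — an autapomorphy, so it tells us nothing about relationships among taxa.
C2: derived state 'no' in Alpha, Epsilon, and Theta only — synapomorphy for {Alpha, Epsilon, Theta}.
C3: derived state 'yes' in Delta and Gamma only — synapomorphy for {Delta, Gamma}.
C4 (derived state 'no') is shared by Alpha and Epsilon — a synapomorphy uniting that clade.
C5 (derived state 'no') is shared by all ingroup taxa — unites the whole ingroup.
Most parsimonious ingroup topology: (((Alpha,Epsilon),Theta),(Delta,Gamma)).
Changes per character on this tree: C1: 1; C2: 1; C3: 1; C4: 1; C5: 1.
Total = 5.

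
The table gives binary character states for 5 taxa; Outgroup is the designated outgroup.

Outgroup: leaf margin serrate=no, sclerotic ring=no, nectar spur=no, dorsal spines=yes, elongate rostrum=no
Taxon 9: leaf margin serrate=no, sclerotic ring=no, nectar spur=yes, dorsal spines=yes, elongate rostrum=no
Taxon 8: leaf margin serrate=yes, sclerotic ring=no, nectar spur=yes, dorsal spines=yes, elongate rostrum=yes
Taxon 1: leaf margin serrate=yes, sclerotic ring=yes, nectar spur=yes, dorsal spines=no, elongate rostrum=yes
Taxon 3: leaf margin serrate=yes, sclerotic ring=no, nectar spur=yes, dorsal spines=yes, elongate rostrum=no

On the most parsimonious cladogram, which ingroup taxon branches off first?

Character polarity is set by the outgroup: the derived state is whichever differs from the outgroup's state, so for dorsal spines the derived state is 'no', and for the remaining characters it is 'yes'.
leaf margin serrate (derived state 'yes') is shared by Taxon 1, Taxon 3, and Taxon 8 — a synapomorphy uniting that clade.
sclerotic ring (derived state 'yes') is unique to Taxon 1 (autapomorphy; uninformative for grouping).
All ingroup taxa share the derived state 'yes' for nectar spur; it defines the ingroup but does not resolve relationships within it.
dorsal spines (derived state 'no') is unique to Taxon 1 (autapomorphy; uninformative for grouping).
elongate rostrum: derived state 'yes' in Taxon 1 and Taxon 8 only — synapomorphy for {Taxon 1, Taxon 8}.
Most parsimonious ingroup topology: (Taxon 9,((Taxon 8,Taxon 1),Taxon 3)).
Taxon 9 is sister to the clade containing all other ingroup taxa, so it is the earliest-diverging (most basal) ingroup lineage.

Taxon 9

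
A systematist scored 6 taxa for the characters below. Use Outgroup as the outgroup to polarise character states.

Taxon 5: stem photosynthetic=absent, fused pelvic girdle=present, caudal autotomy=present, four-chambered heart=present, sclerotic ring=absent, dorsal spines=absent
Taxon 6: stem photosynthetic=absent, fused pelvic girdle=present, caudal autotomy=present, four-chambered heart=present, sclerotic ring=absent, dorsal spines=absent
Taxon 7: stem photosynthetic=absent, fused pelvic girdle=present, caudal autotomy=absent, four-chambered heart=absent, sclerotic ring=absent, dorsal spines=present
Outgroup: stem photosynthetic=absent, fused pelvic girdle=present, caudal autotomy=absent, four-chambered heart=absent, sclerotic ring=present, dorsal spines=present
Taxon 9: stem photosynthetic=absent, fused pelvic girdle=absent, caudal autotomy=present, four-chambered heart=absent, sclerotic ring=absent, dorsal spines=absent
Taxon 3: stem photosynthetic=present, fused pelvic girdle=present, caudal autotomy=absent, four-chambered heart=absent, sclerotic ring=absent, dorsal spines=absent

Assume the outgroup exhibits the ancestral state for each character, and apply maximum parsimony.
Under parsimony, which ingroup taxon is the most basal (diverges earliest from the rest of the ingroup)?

Character polarity is set by the outgroup: the derived state is whichever differs from the outgroup's state, so for fused pelvic girdle, sclerotic ring, dorsal spines the derived state is 'absent', and for the remaining characters it is 'present'.
stem photosynthetic: derived state 'present' in Taxon 3 only — an autapomorphy, so it tells us nothing about relationships among taxa.
fused pelvic girdle: derived state 'absent' in Taxon 9 only — an autapomorphy, so it tells us nothing about relationships among taxa.
caudal autotomy (derived state 'present') is shared by Taxon 5, Taxon 6, and Taxon 9 — a synapomorphy uniting that clade.
Only Taxon 5 and Taxon 6 show the derived state 'present' for four-chambered heart, supporting them as a clade.
All ingroup taxa share the derived state 'absent' for sclerotic ring; it defines the ingroup but does not resolve relationships within it.
Only Taxon 3, Taxon 5, Taxon 6, and Taxon 9 show the derived state 'absent' for dorsal spines, supporting them as a clade.
Most parsimonious ingroup topology: ((((Taxon 6,Taxon 5),Taxon 9),Taxon 3),Taxon 7).
Taxon 7 is sister to the clade containing all other ingroup taxa, so it is the earliest-diverging (most basal) ingroup lineage.

Taxon 7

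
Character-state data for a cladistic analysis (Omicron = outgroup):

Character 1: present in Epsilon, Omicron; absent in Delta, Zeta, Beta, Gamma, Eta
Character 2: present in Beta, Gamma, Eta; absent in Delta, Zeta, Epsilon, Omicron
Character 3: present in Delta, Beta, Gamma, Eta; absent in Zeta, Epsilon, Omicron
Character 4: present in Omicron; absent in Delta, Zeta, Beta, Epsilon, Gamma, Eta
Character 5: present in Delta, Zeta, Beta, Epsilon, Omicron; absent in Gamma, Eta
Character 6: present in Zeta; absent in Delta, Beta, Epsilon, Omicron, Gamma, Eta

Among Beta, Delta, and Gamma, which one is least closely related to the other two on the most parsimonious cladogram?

Delta

Character polarity is set by the outgroup: the derived state is whichever differs from the outgroup's state, so for Character 1, Character 4, Character 5 the derived state is 'absent', and for the remaining characters it is 'present'.
Only Beta, Delta, Eta, Gamma, and Zeta show the derived state 'absent' for Character 1, supporting them as a clade.
Only Beta, Eta, and Gamma show the derived state 'present' for Character 2, supporting them as a clade.
Character 3 (derived state 'present') is shared by Beta, Delta, Eta, and Gamma — a synapomorphy uniting that clade.
Character 4 (derived state 'absent') is shared by all ingroup taxa — unites the whole ingroup.
Character 5: derived state 'absent' in Eta and Gamma only — synapomorphy for {Eta, Gamma}.
Character 6: derived state 'present' in Zeta only — an autapomorphy, so it tells us nothing about relationships among taxa.
Most parsimonious ingroup topology: (Epsilon,((((Eta,Gamma),Beta),Delta),Zeta)).
Beta and Gamma share a more recent common ancestor with each other than either does with Delta, so Delta is the least closely related of the three.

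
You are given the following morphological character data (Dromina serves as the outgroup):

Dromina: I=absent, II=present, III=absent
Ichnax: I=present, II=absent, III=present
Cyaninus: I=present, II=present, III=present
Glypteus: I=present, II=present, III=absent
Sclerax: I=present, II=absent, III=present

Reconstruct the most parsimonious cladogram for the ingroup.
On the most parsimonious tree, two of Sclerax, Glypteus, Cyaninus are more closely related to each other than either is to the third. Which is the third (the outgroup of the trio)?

Glypteus

Character polarity is set by the outgroup: the derived state is whichever differs from the outgroup's state, so for II the derived state is 'absent', and for the remaining characters it is 'present'.
All ingroup taxa share the derived state 'present' for I; it defines the ingroup but does not resolve relationships within it.
Only Ichnax and Sclerax show the derived state 'absent' for II, supporting them as a clade.
III (derived state 'present') is shared by Cyaninus, Ichnax, and Sclerax — a synapomorphy uniting that clade.
Most parsimonious ingroup topology: (((Ichnax,Sclerax),Cyaninus),Glypteus).
Cyaninus and Sclerax share a more recent common ancestor with each other than either does with Glypteus, so Glypteus is the least closely related of the three.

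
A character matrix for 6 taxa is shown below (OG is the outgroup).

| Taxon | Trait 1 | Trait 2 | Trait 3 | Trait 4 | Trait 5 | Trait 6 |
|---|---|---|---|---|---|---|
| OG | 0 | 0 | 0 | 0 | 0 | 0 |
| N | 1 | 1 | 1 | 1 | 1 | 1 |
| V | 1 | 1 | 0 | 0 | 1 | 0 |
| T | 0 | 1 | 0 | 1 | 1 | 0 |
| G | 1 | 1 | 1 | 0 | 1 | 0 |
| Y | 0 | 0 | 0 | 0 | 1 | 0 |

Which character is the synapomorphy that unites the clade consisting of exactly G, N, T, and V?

Trait 2

The outgroup has state '0' for every character, so '1' is the derived state throughout.
Only G, N, and V show the derived state '1' for Trait 1, supporting them as a clade.
Trait 2 (derived state '1') is shared by G, N, T, and V — a synapomorphy uniting that clade.
Trait 3 (derived state '1') is shared by G and N — a synapomorphy uniting that clade.
Trait 4 groups N and T, which is incompatible with the clades supported by the remaining characters; treating it as convergent (homoplasy) costs fewer steps than any alternative tree.
Trait 5 (derived state '1') is shared by all ingroup taxa — unites the whole ingroup.
Trait 6: derived state '1' in N only — an autapomorphy, so it tells us nothing about relationships among taxa.
Most parsimonious ingroup topology: ((((N,G),V),T),Y).
The clade {G, N, T, V} is supported by Trait 2: its derived state '1' occurs in exactly those taxa and in no other taxon (including the outgroup).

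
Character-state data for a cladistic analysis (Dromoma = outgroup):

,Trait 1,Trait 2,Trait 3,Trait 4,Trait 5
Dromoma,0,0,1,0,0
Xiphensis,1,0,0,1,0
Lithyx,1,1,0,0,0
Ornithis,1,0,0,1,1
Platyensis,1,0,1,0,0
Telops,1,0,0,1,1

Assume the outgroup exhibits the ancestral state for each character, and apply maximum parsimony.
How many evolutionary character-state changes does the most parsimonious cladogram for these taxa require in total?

Character polarity is set by the outgroup: the derived state is whichever differs from the outgroup's state, so for Trait 3 the derived state is '0', and for the remaining characters it is '1'.
Trait 1 (derived state '1') is shared by all ingroup taxa — unites the whole ingroup.
Trait 2 (derived state '1') is unique to Lithyx (autapomorphy; uninformative for grouping).
Trait 3: derived state '0' in Lithyx, Ornithis, Telops, and Xiphensis only — synapomorphy for {Lithyx, Ornithis, Telops, Xiphensis}.
Trait 4: derived state '1' in Ornithis, Telops, and Xiphensis only — synapomorphy for {Ornithis, Telops, Xiphensis}.
Only Ornithis and Telops show the derived state '1' for Trait 5, supporting them as a clade.
Most parsimonious ingroup topology: (((Xiphensis,(Ornithis,Telops)),Lithyx),Platyensis).
Changes per character on this tree: Trait 1: 1; Trait 2: 1; Trait 3: 1; Trait 4: 1; Trait 5: 1.
Total = 5.

5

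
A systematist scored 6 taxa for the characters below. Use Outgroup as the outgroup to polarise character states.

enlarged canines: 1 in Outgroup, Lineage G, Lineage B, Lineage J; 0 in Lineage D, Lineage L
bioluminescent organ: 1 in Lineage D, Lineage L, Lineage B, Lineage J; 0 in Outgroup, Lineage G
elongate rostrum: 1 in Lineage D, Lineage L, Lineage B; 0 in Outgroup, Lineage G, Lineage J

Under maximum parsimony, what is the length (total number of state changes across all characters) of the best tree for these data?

Character polarity is set by the outgroup: the derived state is whichever differs from the outgroup's state, so for enlarged canines the derived state is '0', and for the remaining characters it is '1'.
enlarged canines: derived state '0' in Lineage D and Lineage L only — synapomorphy for {Lineage D, Lineage L}.
bioluminescent organ: derived state '1' in Lineage B, Lineage D, Lineage J, and Lineage L only — synapomorphy for {Lineage B, Lineage D, Lineage J, Lineage L}.
elongate rostrum: derived state '1' in Lineage B, Lineage D, and Lineage L only — synapomorphy for {Lineage B, Lineage D, Lineage L}.
Most parsimonious ingroup topology: ((((Lineage D,Lineage L),Lineage B),Lineage J),Lineage G).
Changes per character on this tree: enlarged canines: 1; bioluminescent organ: 1; elongate rostrum: 1.
Total = 3.

3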